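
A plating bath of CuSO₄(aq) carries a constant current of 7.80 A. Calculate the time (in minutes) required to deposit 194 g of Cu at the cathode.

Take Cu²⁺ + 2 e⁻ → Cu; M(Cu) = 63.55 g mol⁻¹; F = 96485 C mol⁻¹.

n(Cu) = m/M = 194 / 63.55 = 3.053 mol.
Each Cu atom requires 2 electrons, so n(e⁻) = 2 × 3.053 = 6.105 mol.
Q = n(e⁻)·F = 6.105 × 96485 = 589100 C.
t = Q/I = 589100 / 7.800 A = 75520 s = 1260 min.

1260 min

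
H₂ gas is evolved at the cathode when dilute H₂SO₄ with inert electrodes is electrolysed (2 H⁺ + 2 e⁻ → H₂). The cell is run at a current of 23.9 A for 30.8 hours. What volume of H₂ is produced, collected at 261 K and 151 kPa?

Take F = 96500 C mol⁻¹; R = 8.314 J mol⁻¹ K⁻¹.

197 L

Q = I·t = 23.90 A × 110880 s = 2650000 C.
n(e⁻) = Q/F = 2650000 / 96500 = 27.46 mol.
2 electrons are transferred per H₂ molecule, so n(H₂) = 27.46 / 2 = 13.73 mol.
V = nRT/P = (13.73 × 8.314 × 261) / (151 × 10³ Pa) = 0.197 m³ = 197 L.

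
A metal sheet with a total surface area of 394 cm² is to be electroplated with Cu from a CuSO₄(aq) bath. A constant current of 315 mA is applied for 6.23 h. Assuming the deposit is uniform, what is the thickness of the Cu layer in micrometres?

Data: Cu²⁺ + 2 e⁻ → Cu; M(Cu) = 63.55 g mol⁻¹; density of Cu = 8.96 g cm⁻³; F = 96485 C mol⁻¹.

6.59 μm

Q = I·t = 0.3150 × 22428 = 7065 C; n(e⁻) = 0.07322 mol.
n(Cu) = n(e⁻)/2 = 0.03661 mol, so m = 0.03661 × 63.55 = 2.327 g.
Volume = m/ρ = 2.327 / 8.96 = 0.2597 cm³.
Thickness = V/A = 0.2597 / 394 = 6.59 × 10⁻⁴ cm = 6.59 μm.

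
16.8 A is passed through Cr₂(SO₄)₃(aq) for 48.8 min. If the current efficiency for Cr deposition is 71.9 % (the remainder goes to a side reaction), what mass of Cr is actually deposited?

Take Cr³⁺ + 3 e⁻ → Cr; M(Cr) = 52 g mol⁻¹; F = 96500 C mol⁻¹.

Q = I·t = 16.80 × 2928.0 = 49190 C.
n(e⁻) = 49190/96500 = 0.5097 mol; theoretically n(Cr) = 0.5097/3 = 0.1699 mol, m_theo = 8.836 g.
At 71.9 % efficiency, m_actual = 0.719 × 8.836 = 6.35 g.

6.35 g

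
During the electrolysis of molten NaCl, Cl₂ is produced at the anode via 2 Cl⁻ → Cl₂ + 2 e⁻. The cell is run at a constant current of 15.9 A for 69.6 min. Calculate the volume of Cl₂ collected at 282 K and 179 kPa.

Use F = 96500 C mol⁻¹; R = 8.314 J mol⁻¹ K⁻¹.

Q = I·t = 15.90 A × 4176.0 s = 66400 C.
n(e⁻) = Q/F = 66400 / 96500 = 0.6881 mol.
2 electrons are transferred per Cl₂ molecule, so n(Cl₂) = 0.6881 / 2 = 0.3440 mol.
V = nRT/P = (0.3440 × 8.314 × 282) / (179 × 10³ Pa) = 0.00451 m³ = 4.51 L.

4.51 L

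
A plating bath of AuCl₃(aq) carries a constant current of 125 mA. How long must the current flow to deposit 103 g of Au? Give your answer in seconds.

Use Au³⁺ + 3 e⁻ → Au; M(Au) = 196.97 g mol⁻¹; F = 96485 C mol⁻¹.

n(Au) = m/M = 103 / 196.97 = 0.5229 mol.
Each Au atom requires 3 electrons, so n(e⁻) = 3 × 0.5229 = 1.569 mol.
Q = n(e⁻)·F = 1.569 × 96485 = 151400 C.
t = Q/I = 151400 / 0.1250 A = 1211000 s.

1.21 × 10⁶ s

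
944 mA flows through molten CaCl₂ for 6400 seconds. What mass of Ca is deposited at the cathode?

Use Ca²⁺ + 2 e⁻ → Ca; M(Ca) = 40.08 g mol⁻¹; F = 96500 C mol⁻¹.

Q = I·t = 0.9440 A × 6400.0 s = 6042 C.
n(e⁻) = Q/F = 6042 / 96500 = 0.06261 mol.
Ca²⁺ + 2 e⁻ → Ca, so n(Ca) = n(e⁻)/2 = 0.03130 mol.
m = n·M = 0.03130 × 40.08 = 1.25 g.

1.25 g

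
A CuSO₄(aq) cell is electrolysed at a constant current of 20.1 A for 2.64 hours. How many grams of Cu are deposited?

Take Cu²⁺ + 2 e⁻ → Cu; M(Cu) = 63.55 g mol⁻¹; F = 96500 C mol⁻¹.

Q = I·t = 20.10 A × 9504.0 s = 191000 C.
n(e⁻) = Q/F = 191000 / 96500 = 1.980 mol.
Cu²⁺ + 2 e⁻ → Cu, so n(Cu) = n(e⁻)/2 = 0.9898 mol.
m = n·M = 0.9898 × 63.55 = 62.9 g.

62.9 g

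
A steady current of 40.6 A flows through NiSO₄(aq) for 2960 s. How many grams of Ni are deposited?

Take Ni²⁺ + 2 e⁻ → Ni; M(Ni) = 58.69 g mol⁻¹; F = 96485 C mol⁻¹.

Q = I·t = 40.60 A × 2960.0 s = 120200 C.
n(e⁻) = Q/F = 120200 / 96485 = 1.246 mol.
Ni²⁺ + 2 e⁻ → Ni, so n(Ni) = n(e⁻)/2 = 0.6228 mol.
m = n·M = 0.6228 × 58.69 = 36.6 g.

36.6 g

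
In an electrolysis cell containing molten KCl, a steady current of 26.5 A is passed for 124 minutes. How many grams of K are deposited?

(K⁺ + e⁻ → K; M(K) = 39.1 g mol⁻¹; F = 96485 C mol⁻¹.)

Q = I·t = 26.50 A × 7440.0 s = 197200 C.
n(e⁻) = Q/F = 197200 / 96485 = 2.043 mol.
K⁺ + e⁻ → K, so n(K) = n(e⁻)/1 = 2.043 mol.
m = n·M = 2.043 × 39.1 = 79.9 g.

79.9 g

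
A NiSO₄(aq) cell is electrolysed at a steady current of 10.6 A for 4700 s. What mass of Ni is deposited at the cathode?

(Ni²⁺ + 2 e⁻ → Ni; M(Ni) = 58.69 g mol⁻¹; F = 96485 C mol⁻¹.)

Q = I·t = 10.60 A × 4700.0 s = 49820 C.
n(e⁻) = Q/F = 49820 / 96485 = 0.5163 mol.
Ni²⁺ + 2 e⁻ → Ni, so n(Ni) = n(e⁻)/2 = 0.2582 mol.
m = n·M = 0.2582 × 58.69 = 15.2 g.

15.2 g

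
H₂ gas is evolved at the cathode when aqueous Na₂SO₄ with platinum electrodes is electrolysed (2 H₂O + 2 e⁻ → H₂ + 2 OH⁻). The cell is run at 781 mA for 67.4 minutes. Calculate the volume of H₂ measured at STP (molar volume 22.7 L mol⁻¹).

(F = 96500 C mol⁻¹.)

0.371 L

Q = I·t = 0.7810 A × 4044.0 s = 3158 C.
n(e⁻) = Q/F = 3158 / 96500 = 0.03273 mol.
2 electrons are transferred per H₂ molecule, so n(H₂) = 0.03273 / 2 = 0.01636 mol.
V = n × V_m = 0.01636 × 22.7 = 0.371 L.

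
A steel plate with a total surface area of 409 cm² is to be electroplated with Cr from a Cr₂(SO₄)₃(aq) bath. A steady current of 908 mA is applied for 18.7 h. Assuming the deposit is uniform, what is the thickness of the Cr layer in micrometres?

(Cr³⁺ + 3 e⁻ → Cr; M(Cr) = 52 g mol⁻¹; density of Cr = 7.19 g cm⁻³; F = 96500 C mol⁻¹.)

37.3 μm

Q = I·t = 0.9080 × 67320 = 61130 C; n(e⁻) = 0.6334 mol.
n(Cr) = n(e⁻)/3 = 0.2111 mol, so m = 0.2111 × 52 = 10.98 g.
Volume = m/ρ = 10.98 / 7.19 = 1.527 cm³.
Thickness = V/A = 1.527 / 409 = 0.00373 cm = 37.3 μm.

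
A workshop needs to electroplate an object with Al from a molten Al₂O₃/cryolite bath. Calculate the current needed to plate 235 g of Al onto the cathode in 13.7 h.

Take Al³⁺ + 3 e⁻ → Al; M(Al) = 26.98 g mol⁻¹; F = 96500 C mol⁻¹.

51.1 A

n(Al) = 235 / 26.98 = 8.710 mol.
n(e⁻) = 3 × 8.710 = 26.13 mol.
Q = n(e⁻)·F = 26.13 × 96500 = 2522000 C.
I = Q/t = 2522000 / 49320 s = 51.1 A.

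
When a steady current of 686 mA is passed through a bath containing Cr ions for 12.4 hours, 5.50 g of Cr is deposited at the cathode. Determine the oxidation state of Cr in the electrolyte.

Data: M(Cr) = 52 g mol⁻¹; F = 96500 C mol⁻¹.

+3

Q = I·t = 0.6860 A × 44640 s = 30620 C, so n(e⁻) = 30620/96500 = 0.3173 mol.
n(Cr) deposited = 5.50 / 52 = 0.1058 mol.
Electrons per atom = n(e⁻)/n(Cr) = 0.3173 / 0.1058 = 3.00 ≈ 3, so the ion is Cr³⁺.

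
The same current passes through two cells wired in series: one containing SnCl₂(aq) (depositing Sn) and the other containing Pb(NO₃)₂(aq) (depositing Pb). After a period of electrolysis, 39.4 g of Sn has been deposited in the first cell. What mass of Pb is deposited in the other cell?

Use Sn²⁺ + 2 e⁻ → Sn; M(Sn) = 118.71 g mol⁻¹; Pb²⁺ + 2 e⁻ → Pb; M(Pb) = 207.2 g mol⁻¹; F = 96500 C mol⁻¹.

n(Sn) = 39.4 / 118.71 = 0.3319 mol.
Since Sn²⁺ + 2 e⁻ → Sn, n(e⁻) passed = 2 × 0.3319 = 0.6638 mol.
Cells in series carry the same charge, so the same 0.6638 mol of electrons passes through cell 2.
Pb²⁺ + 2 e⁻ → Pb, so n(Pb) = 0.6638 / 2 = 0.3319 mol.
m(Pb) = 0.3319 × 207.2 = 68.8 g.

68.8 g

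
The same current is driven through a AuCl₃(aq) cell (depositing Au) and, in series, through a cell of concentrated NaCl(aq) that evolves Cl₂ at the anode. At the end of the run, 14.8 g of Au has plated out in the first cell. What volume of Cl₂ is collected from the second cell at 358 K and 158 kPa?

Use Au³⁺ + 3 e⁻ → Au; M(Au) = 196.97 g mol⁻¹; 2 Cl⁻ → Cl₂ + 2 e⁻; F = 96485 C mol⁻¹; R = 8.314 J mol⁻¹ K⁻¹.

n(Au) = 14.8 / 196.97 = 0.07514 mol, so n(e⁻) = 3 × 0.07514 = 0.2254 mol.
The cells are in series, so the same 0.2254 mol of electrons passes through the second cell.
2 Cl⁻ → Cl₂ + 2 e⁻ — 2 mol e⁻ per mol Cl₂, so n(Cl₂) = 0.2254/2 = 0.1127 mol.
V = nRT/P = (0.1127 × 8.314 × 358) / (158 × 10³) = 0.00212 m³ = 2.12 L.

2.12 L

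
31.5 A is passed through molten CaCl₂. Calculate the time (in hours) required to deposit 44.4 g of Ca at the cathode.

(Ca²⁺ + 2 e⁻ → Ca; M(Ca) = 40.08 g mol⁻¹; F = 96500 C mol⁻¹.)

1.89 h

n(Ca) = m/M = 44.4 / 40.08 = 1.108 mol.
Each Ca atom requires 2 electrons, so n(e⁻) = 2 × 1.108 = 2.216 mol.
Q = n(e⁻)·F = 2.216 × 96500 = 213800 C.
t = Q/I = 213800 / 31.50 A = 6787 s = 1.89 h.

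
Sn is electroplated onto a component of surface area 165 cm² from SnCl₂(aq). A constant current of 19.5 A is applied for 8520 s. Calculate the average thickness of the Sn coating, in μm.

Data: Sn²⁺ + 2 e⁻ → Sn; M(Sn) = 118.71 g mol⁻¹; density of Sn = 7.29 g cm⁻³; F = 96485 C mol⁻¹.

850 μm

Q = I·t = 19.50 × 8520.0 = 166100 C; n(e⁻) = 1.722 mol.
n(Sn) = n(e⁻)/2 = 0.8610 mol, so m = 0.8610 × 118.71 = 102.2 g.
Volume = m/ρ = 102.2 / 7.29 = 14.02 cm³.
Thickness = V/A = 14.02 / 165 = 0.0850 cm = 850 μm.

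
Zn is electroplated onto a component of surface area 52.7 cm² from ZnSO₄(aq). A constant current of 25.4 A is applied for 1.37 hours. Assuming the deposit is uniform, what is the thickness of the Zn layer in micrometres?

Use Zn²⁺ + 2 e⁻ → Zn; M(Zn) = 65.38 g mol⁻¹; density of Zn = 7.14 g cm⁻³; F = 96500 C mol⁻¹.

1130 μm

Q = I·t = 25.40 × 4932.0 = 125300 C; n(e⁻) = 1.298 mol.
n(Zn) = n(e⁻)/2 = 0.6491 mol, so m = 0.6491 × 65.38 = 42.44 g.
Volume = m/ρ = 42.44 / 7.14 = 5.944 cm³.
Thickness = V/A = 5.944 / 52.7 = 0.113 cm = 1130 μm.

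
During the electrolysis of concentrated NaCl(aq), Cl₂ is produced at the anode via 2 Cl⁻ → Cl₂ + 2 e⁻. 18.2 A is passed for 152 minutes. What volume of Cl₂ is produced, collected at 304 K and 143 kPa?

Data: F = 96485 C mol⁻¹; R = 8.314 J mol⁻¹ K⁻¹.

15.2 L

Q = I·t = 18.20 A × 9120.0 s = 166000 C.
n(e⁻) = Q/F = 166000 / 96485 = 1.720 mol.
2 electrons are transferred per Cl₂ molecule, so n(Cl₂) = 1.720 / 2 = 0.8602 mol.
V = nRT/P = (0.8602 × 8.314 × 304) / (143 × 10³ Pa) = 0.0152 m³ = 15.2 L.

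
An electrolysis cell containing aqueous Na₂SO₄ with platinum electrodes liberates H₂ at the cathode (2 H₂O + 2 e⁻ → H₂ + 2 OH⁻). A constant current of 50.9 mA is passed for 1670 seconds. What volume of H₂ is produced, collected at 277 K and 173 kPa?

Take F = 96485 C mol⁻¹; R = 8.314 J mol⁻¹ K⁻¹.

Q = I·t = 0.05090 A × 1670.0 s = 85.00 C.
n(e⁻) = Q/F = 85.00 / 96485 = 0.0008810 mol.
2 electrons are transferred per H₂ molecule, so n(H₂) = 0.0008810 / 2 = 0.0004405 mol.
V = nRT/P = (0.0004405 × 8.314 × 277) / (173 × 10³ Pa) = 5.86 × 10⁻⁶ m³ = 0.00586 L.

0.00586 L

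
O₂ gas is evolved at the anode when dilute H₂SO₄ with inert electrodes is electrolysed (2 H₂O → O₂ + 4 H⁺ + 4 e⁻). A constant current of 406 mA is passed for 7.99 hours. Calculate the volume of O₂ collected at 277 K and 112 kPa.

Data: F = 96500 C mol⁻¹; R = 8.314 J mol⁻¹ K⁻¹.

Q = I·t = 0.4060 A × 28764 s = 11680 C.
n(e⁻) = Q/F = 11680 / 96500 = 0.1210 mol.
4 electrons are transferred per O₂ molecule, so n(O₂) = 0.1210 / 4 = 0.03025 mol.
V = nRT/P = (0.03025 × 8.314 × 277) / (112 × 10³ Pa) = 6.22 × 10⁻⁴ m³ = 0.622 L.

0.622 L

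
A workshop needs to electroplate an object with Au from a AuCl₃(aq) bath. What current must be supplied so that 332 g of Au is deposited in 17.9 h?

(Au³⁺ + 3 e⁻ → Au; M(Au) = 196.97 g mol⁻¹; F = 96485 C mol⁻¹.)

7.57 A

n(Au) = 332 / 196.97 = 1.686 mol.
n(e⁻) = 3 × 1.686 = 5.057 mol.
Q = n(e⁻)·F = 5.057 × 96485 = 487900 C.
I = Q/t = 487900 / 64440 s = 7.57 A.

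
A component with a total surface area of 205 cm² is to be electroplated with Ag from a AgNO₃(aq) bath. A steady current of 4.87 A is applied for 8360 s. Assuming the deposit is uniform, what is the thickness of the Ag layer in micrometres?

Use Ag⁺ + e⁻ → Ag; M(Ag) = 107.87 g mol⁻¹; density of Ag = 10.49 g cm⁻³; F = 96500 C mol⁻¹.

Q = I·t = 4.870 × 8360.0 = 40710 C; n(e⁻) = 0.4219 mol.
n(Ag) = n(e⁻)/1 = 0.4219 mol, so m = 0.4219 × 107.87 = 45.51 g.
Volume = m/ρ = 45.51 / 10.49 = 4.338 cm³.
Thickness = V/A = 4.338 / 205 = 0.0212 cm = 212 μm.

212 μm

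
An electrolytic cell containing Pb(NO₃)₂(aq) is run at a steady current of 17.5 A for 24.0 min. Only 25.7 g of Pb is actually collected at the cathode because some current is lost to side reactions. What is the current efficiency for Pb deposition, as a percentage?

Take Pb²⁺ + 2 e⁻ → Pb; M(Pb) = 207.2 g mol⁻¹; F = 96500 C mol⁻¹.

Q = I·t = 17.50 × 1440.0 = 25200 C; n(e⁻) = 25200/96500 = 0.2611 mol.
Theoretical n(Pb) = n(e⁻)/2 = 0.1306 mol, i.e. m_theo = 0.1306 × 207.2 = 27.05 g.
Efficiency = m_actual / m_theo = 25.7 / 27.05 = 95.0 %.

95.0 %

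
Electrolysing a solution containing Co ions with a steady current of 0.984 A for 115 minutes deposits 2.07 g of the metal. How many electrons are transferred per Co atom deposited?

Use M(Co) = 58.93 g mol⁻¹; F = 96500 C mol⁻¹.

Q = I·t = 0.9840 A × 6900.0 s = 6790 C, so n(e⁻) = 6790/96500 = 0.07036 mol.
n(Co) deposited = 2.07 / 58.93 = 0.03513 mol.
Electrons per atom = n(e⁻)/n(Co) = 0.07036 / 0.03513 = 2.00 ≈ 2, so the ion is Co²⁺.

2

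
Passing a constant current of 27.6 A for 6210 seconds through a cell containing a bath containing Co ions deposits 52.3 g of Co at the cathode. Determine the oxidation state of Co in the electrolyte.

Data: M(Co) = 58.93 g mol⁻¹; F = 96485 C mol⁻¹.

Q = I·t = 27.60 A × 6210.0 s = 171400 C, so n(e⁻) = 171400/96485 = 1.776 mol.
n(Co) deposited = 52.3 / 58.93 = 0.8875 mol.
Electrons per atom = n(e⁻)/n(Co) = 1.776 / 0.8875 = 2.00 ≈ 2, so the ion is Co²⁺.

+2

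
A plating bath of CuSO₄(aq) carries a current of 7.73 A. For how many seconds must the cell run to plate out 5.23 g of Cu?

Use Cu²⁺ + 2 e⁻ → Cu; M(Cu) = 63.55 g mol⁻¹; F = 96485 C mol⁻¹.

n(Cu) = m/M = 5.23 / 63.55 = 0.08230 mol.
Each Cu atom requires 2 electrons, so n(e⁻) = 2 × 0.08230 = 0.1646 mol.
Q = n(e⁻)·F = 0.1646 × 96485 = 15880 C.
t = Q/I = 15880 / 7.730 A = 2054 s.

2050 s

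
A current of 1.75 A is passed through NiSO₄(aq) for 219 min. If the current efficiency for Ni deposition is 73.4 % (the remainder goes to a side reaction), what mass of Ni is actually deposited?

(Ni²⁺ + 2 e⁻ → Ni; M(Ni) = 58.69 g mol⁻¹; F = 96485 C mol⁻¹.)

5.13 g

Q = I·t = 1.750 × 13140 = 23000 C.
n(e⁻) = 23000/96485 = 0.2383 mol; theoretically n(Ni) = 0.2383/2 = 0.1192 mol, m_theo = 6.994 g.
At 73.4 % efficiency, m_actual = 0.734 × 6.994 = 5.13 g.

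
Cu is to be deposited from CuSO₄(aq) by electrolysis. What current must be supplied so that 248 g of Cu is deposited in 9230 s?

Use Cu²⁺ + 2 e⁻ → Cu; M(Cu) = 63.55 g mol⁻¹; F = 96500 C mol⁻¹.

n(Cu) = 248 / 63.55 = 3.902 mol.
n(e⁻) = 2 × 3.902 = 7.805 mol.
Q = n(e⁻)·F = 7.805 × 96500 = 753200 C.
I = Q/t = 753200 / 9230.0 s = 81.6 A.

81.6 A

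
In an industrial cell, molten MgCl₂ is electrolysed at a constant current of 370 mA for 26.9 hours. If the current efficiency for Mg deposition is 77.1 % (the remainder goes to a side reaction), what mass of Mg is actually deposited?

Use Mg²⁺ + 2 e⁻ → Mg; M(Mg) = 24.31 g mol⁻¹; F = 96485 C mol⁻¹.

Q = I·t = 0.3700 × 96840 = 35830 C.
n(e⁻) = 35830/96485 = 0.3714 mol; theoretically n(Mg) = 0.3714/2 = 0.1857 mol, m_theo = 4.514 g.
At 77.1 % efficiency, m_actual = 0.771 × 4.514 = 3.48 g.

3.48 g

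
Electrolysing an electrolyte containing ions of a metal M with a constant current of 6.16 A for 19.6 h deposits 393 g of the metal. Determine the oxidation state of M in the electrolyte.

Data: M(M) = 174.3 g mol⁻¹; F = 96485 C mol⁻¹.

Q = I·t = 6.160 A × 70560 s = 434600 C, so n(e⁻) = 434600/96485 = 4.505 mol.
n(M) deposited = 393 / 174.3 = 2.255 mol.
Electrons per atom = n(e⁻)/n(M) = 4.505 / 2.255 = 2.00 ≈ 2, so the ion is M²⁺.

+2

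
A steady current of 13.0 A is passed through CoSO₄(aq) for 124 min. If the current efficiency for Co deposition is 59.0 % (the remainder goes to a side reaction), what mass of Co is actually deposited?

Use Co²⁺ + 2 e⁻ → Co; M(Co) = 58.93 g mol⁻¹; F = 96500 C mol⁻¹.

Q = I·t = 13.00 × 7440.0 = 96720 C.
n(e⁻) = 96720/96500 = 1.002 mol; theoretically n(Co) = 1.002/2 = 0.5011 mol, m_theo = 29.53 g.
At 59.0 % efficiency, m_actual = 0.590 × 29.53 = 17.4 g.

17.4 g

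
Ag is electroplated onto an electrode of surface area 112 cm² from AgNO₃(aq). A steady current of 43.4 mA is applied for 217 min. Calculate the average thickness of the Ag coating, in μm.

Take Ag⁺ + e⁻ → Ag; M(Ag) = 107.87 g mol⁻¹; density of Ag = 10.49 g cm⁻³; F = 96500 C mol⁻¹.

5.38 μm

Q = I·t = 0.04340 × 13020 = 565.1 C; n(e⁻) = 0.005856 mol.
n(Ag) = n(e⁻)/1 = 0.005856 mol, so m = 0.005856 × 107.87 = 0.6316 g.
Volume = m/ρ = 0.6316 / 10.49 = 0.06021 cm³.
Thickness = V/A = 0.06021 / 112 = 5.38 × 10⁻⁴ cm = 5.38 μm.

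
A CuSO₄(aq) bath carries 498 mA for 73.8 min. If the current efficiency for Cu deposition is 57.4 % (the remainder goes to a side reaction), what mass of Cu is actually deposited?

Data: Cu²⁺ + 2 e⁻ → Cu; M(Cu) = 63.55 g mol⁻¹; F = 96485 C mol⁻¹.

Q = I·t = 0.4980 × 4428.0 = 2205 C.
n(e⁻) = 2205/96485 = 0.02285 mol; theoretically n(Cu) = 0.02285/2 = 0.01143 mol, m_theo = 0.7262 g.
At 57.4 % efficiency, m_actual = 0.574 × 0.7262 = 0.417 g.

0.417 g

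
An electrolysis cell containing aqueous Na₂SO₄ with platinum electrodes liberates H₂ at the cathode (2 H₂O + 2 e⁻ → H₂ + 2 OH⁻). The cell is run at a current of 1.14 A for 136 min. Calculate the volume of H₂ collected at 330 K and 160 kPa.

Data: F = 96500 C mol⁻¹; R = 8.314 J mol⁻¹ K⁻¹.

Q = I·t = 1.140 A × 8160.0 s = 9302 C.
n(e⁻) = Q/F = 9302 / 96500 = 0.09640 mol.
2 electrons are transferred per H₂ molecule, so n(H₂) = 0.09640 / 2 = 0.04820 mol.
V = nRT/P = (0.04820 × 8.314 × 330) / (160 × 10³ Pa) = 8.26 × 10⁻⁴ m³ = 0.826 L.

0.826 L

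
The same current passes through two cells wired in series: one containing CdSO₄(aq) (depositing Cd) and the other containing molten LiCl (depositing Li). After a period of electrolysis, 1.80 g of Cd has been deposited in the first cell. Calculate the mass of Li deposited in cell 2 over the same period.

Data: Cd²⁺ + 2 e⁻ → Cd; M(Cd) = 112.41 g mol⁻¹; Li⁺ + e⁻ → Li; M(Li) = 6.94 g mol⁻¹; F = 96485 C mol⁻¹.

n(Cd) = 1.80 / 112.41 = 0.01601 mol.
Since Cd²⁺ + 2 e⁻ → Cd, n(e⁻) passed = 2 × 0.01601 = 0.03203 mol.
Cells in series carry the same charge, so the same 0.03203 mol of electrons passes through cell 2.
Li⁺ + e⁻ → Li, so n(Li) = 0.03203 / 1 = 0.03203 mol.
m(Li) = 0.03203 × 6.94 = 0.222 g.

0.222 g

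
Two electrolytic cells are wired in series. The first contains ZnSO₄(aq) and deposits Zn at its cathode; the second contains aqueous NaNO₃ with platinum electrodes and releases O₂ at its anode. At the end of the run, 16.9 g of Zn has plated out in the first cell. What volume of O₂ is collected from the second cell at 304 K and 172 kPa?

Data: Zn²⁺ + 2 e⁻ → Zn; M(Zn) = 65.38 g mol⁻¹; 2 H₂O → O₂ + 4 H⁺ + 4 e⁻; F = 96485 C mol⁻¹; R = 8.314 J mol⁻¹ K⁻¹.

1.90 L

n(Zn) = 16.9 / 65.38 = 0.2585 mol, so n(e⁻) = 2 × 0.2585 = 0.5170 mol.
The cells are in series, so the same 0.5170 mol of electrons passes through the second cell.
2 H₂O → O₂ + 4 H⁺ + 4 e⁻ — 4 mol e⁻ per mol O₂, so n(O₂) = 0.5170/4 = 0.1292 mol.
V = nRT/P = (0.1292 × 8.314 × 304) / (172 × 10³) = 0.00190 m³ = 1.90 L.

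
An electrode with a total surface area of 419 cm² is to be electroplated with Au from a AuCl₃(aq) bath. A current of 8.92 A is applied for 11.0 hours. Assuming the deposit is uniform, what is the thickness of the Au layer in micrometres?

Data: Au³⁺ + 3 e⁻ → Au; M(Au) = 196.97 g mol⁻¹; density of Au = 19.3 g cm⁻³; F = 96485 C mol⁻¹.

Q = I·t = 8.920 × 39600 = 353200 C; n(e⁻) = 3.661 mol.
n(Au) = n(e⁻)/3 = 1.220 mol, so m = 1.220 × 196.97 = 240.4 g.
Volume = m/ρ = 240.4 / 19.3 = 12.45 cm³.
Thickness = V/A = 12.45 / 419 = 0.0297 cm = 297 μm.

297 μm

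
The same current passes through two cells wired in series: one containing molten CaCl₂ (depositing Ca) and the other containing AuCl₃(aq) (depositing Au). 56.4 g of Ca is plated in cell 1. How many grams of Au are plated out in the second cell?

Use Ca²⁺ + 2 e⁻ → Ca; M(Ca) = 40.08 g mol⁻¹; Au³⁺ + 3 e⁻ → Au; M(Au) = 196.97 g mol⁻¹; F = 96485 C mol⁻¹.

n(Ca) = 56.4 / 40.08 = 1.407 mol.
Since Ca²⁺ + 2 e⁻ → Ca, n(e⁻) passed = 2 × 1.407 = 2.814 mol.
Cells in series carry the same charge, so the same 2.814 mol of electrons passes through cell 2.
Au³⁺ + 3 e⁻ → Au, so n(Au) = 2.814 / 3 = 0.9381 mol.
m(Au) = 0.9381 × 196.97 = 185 g.

185 g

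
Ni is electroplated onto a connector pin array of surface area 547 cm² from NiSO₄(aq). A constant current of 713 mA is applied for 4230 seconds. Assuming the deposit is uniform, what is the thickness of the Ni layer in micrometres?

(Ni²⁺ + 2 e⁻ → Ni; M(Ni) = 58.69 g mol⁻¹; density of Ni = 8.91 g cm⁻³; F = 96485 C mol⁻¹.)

1.88 μm

Q = I·t = 0.7130 × 4230.0 = 3016 C; n(e⁻) = 0.03126 mol.
n(Ni) = n(e⁻)/2 = 0.01563 mol, so m = 0.01563 × 58.69 = 0.9173 g.
Volume = m/ρ = 0.9173 / 8.91 = 0.1030 cm³.
Thickness = V/A = 0.1030 / 547 = 1.88 × 10⁻⁴ cm = 1.88 μm.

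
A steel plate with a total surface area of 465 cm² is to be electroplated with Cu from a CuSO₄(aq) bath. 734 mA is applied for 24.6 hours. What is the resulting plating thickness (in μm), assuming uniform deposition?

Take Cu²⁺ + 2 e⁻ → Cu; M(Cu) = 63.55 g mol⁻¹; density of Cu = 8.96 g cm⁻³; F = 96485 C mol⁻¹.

Q = I·t = 0.7340 × 88560 = 65000 C; n(e⁻) = 0.6737 mol.
n(Cu) = n(e⁻)/2 = 0.3369 mol, so m = 0.3369 × 63.55 = 21.41 g.
Volume = m/ρ = 21.41 / 8.96 = 2.389 cm³.
Thickness = V/A = 2.389 / 465 = 0.00514 cm = 51.4 μm.

51.4 μm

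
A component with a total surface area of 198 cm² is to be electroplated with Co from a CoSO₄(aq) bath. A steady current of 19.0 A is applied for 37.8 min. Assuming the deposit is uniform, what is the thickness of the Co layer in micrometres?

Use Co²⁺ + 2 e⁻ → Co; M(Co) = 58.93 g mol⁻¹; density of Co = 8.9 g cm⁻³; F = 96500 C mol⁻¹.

74.7 μm

Q = I·t = 19.00 × 2268.0 = 43090 C; n(e⁻) = 0.4465 mol.
n(Co) = n(e⁻)/2 = 0.2233 mol, so m = 0.2233 × 58.93 = 13.16 g.
Volume = m/ρ = 13.16 / 8.9 = 1.478 cm³.
Thickness = V/A = 1.478 / 198 = 0.00747 cm = 74.7 μm.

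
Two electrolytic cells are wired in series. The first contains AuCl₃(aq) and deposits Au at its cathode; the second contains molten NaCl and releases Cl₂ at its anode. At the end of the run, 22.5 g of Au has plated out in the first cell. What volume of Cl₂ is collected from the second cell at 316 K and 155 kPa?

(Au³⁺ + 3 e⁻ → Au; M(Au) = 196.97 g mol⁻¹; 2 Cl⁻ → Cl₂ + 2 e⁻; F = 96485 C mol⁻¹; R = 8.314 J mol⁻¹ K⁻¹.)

2.90 L

n(Au) = 22.5 / 196.97 = 0.1142 mol, so n(e⁻) = 3 × 0.1142 = 0.3427 mol.
The cells are in series, so the same 0.3427 mol of electrons passes through the second cell.
2 Cl⁻ → Cl₂ + 2 e⁻ — 2 mol e⁻ per mol Cl₂, so n(Cl₂) = 0.3427/2 = 0.1713 mol.
V = nRT/P = (0.1713 × 8.314 × 316) / (155 × 10³) = 0.00290 m³ = 2.90 L.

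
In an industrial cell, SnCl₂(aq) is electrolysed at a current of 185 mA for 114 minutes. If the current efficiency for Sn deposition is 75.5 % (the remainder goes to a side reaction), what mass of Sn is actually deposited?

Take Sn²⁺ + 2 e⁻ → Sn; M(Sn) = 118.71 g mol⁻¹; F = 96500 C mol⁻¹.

0.588 g

Q = I·t = 0.1850 × 6840.0 = 1265 C.
n(e⁻) = 1265/96500 = 0.01311 mol; theoretically n(Sn) = 0.01311/2 = 0.006556 mol, m_theo = 0.7783 g.
At 75.5 % efficiency, m_actual = 0.755 × 0.7783 = 0.588 g.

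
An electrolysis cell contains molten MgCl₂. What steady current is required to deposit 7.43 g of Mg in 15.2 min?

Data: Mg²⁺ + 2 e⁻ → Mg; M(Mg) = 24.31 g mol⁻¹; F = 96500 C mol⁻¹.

n(Mg) = 7.43 / 24.31 = 0.3056 mol.
n(e⁻) = 2 × 0.3056 = 0.6113 mol.
Q = n(e⁻)·F = 0.6113 × 96500 = 58990 C.
I = Q/t = 58990 / 912.00 s = 64.7 A.

64.7 A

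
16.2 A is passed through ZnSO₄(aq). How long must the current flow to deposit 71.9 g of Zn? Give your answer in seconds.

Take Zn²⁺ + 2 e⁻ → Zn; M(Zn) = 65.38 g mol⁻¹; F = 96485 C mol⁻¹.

n(Zn) = m/M = 71.9 / 65.38 = 1.100 mol.
Each Zn atom requires 2 electrons, so n(e⁻) = 2 × 1.100 = 2.199 mol.
Q = n(e⁻)·F = 2.199 × 96485 = 212200 C.
t = Q/I = 212200 / 16.20 A = 13100 s.

13100 s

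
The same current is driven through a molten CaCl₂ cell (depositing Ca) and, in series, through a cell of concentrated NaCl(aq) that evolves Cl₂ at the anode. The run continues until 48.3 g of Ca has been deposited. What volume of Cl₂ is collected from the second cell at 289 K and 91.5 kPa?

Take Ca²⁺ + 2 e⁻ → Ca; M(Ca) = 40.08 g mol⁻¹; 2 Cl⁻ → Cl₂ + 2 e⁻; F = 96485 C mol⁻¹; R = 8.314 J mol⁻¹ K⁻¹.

n(Ca) = 48.3 / 40.08 = 1.205 mol, so n(e⁻) = 2 × 1.205 = 2.410 mol.
The cells are in series, so the same 2.410 mol of electrons passes through the second cell.
2 Cl⁻ → Cl₂ + 2 e⁻ — 2 mol e⁻ per mol Cl₂, so n(Cl₂) = 2.410/2 = 1.205 mol.
V = nRT/P = (1.205 × 8.314 × 289) / (91.5 × 10³) = 0.0316 m³ = 31.6 L.

31.6 L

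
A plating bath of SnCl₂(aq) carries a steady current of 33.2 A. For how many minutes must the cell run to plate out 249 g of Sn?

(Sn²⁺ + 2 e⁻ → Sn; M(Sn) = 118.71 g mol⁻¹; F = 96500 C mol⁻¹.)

n(Sn) = m/M = 249 / 118.71 = 2.098 mol.
Each Sn atom requires 2 electrons, so n(e⁻) = 2 × 2.098 = 4.195 mol.
Q = n(e⁻)·F = 4.195 × 96500 = 404800 C.
t = Q/I = 404800 / 33.20 A = 12190 s = 203 min.

203 min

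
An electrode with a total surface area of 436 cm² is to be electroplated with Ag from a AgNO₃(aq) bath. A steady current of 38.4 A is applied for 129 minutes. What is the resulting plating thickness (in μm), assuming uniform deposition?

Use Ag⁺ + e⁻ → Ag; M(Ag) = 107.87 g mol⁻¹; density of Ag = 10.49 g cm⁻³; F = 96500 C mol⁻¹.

726 μm

Q = I·t = 38.40 × 7740.0 = 297200 C; n(e⁻) = 3.080 mol.
n(Ag) = n(e⁻)/1 = 3.080 mol, so m = 3.080 × 107.87 = 332.2 g.
Volume = m/ρ = 332.2 / 10.49 = 31.67 cm³.
Thickness = V/A = 31.67 / 436 = 0.0726 cm = 726 μm.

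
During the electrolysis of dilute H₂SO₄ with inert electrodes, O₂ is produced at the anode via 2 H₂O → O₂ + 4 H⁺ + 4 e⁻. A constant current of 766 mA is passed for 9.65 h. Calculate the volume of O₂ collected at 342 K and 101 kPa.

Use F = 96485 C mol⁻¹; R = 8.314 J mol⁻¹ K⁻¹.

1.94 L

Q = I·t = 0.7660 A × 34740 s = 26610 C.
n(e⁻) = Q/F = 26610 / 96485 = 0.2758 mol.
4 electrons are transferred per O₂ molecule, so n(O₂) = 0.2758 / 4 = 0.06895 mol.
V = nRT/P = (0.06895 × 8.314 × 342) / (101 × 10³ Pa) = 0.00194 m³ = 1.94 L.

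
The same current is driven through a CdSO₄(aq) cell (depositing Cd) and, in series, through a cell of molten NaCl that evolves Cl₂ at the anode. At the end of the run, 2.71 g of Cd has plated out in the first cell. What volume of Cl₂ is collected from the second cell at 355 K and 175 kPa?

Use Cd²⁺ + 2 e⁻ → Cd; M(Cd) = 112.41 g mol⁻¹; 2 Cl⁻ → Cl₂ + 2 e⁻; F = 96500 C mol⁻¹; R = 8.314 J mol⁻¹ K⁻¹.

0.407 L

n(Cd) = 2.71 / 112.41 = 0.02411 mol, so n(e⁻) = 2 × 0.02411 = 0.04822 mol.
The cells are in series, so the same 0.04822 mol of electrons passes through the second cell.
2 Cl⁻ → Cl₂ + 2 e⁻ — 2 mol e⁻ per mol Cl₂, so n(Cl₂) = 0.04822/2 = 0.02411 mol.
V = nRT/P = (0.02411 × 8.314 × 355) / (175 × 10³) = 4.07 × 10⁻⁴ m³ = 0.407 L.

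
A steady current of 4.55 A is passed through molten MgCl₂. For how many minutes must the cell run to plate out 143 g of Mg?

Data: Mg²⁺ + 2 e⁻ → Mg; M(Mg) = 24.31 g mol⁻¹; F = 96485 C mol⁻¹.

n(Mg) = m/M = 143 / 24.31 = 5.882 mol.
Each Mg atom requires 2 electrons, so n(e⁻) = 2 × 5.882 = 11.76 mol.
Q = n(e⁻)·F = 11.76 × 96485 = 1135000 C.
t = Q/I = 1135000 / 4.550 A = 249500 s = 4160 min.

4160 min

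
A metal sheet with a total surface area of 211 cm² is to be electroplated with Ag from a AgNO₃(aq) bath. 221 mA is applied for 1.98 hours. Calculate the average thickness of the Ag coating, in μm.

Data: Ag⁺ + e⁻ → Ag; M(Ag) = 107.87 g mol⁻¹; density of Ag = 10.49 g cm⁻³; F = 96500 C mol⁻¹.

7.96 μm

Q = I·t = 0.2210 × 7128.0 = 1575 C; n(e⁻) = 0.01632 mol.
n(Ag) = n(e⁻)/1 = 0.01632 mol, so m = 0.01632 × 107.87 = 1.761 g.
Volume = m/ρ = 1.761 / 10.49 = 0.1679 cm³.
Thickness = V/A = 0.1679 / 211 = 7.96 × 10⁻⁴ cm = 7.96 μm.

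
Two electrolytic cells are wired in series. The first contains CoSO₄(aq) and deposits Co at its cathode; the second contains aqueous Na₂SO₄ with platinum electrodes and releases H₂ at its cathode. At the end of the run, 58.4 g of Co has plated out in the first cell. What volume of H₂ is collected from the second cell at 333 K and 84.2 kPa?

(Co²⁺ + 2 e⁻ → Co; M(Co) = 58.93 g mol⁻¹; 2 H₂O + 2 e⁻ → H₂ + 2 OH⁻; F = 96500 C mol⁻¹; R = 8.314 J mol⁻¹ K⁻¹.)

n(Co) = 58.4 / 58.93 = 0.9910 mol, so n(e⁻) = 2 × 0.9910 = 1.982 mol.
The cells are in series, so the same 1.982 mol of electrons passes through the second cell.
2 H₂O + 2 e⁻ → H₂ + 2 OH⁻ — 2 mol e⁻ per mol H₂, so n(H₂) = 1.982/2 = 0.9910 mol.
V = nRT/P = (0.9910 × 8.314 × 333) / (84.2 × 10³) = 0.0326 m³ = 32.6 L.

32.6 L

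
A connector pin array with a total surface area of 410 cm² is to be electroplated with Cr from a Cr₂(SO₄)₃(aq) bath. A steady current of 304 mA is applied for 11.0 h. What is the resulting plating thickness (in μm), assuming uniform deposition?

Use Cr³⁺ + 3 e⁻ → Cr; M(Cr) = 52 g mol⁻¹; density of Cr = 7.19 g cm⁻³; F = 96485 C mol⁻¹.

Q = I·t = 0.3040 × 39600 = 12040 C; n(e⁻) = 0.1248 mol.
n(Cr) = n(e⁻)/3 = 0.04159 mol, so m = 0.04159 × 52 = 2.163 g.
Volume = m/ρ = 2.163 / 7.19 = 0.3008 cm³.
Thickness = V/A = 0.3008 / 410 = 7.34 × 10⁻⁴ cm = 7.34 μm.

7.34 μm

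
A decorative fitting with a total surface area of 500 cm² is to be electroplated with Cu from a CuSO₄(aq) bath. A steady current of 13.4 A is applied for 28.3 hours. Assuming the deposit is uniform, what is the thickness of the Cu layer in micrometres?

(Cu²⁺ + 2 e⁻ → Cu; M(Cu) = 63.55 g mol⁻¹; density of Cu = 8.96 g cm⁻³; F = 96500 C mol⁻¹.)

1000 μm

Q = I·t = 13.40 × 101880 = 1365000 C; n(e⁻) = 14.15 mol.
n(Cu) = n(e⁻)/2 = 7.074 mol, so m = 7.074 × 63.55 = 449.5 g.
Volume = m/ρ = 449.5 / 8.96 = 50.17 cm³.
Thickness = V/A = 50.17 / 500 = 0.100 cm = 1000 μm.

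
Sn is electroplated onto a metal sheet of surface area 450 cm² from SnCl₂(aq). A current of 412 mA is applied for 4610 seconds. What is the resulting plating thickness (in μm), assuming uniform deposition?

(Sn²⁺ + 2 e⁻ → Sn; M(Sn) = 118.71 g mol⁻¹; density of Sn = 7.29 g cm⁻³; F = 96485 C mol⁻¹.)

Q = I·t = 0.4120 × 4610.0 = 1899 C; n(e⁻) = 0.01969 mol.
n(Sn) = n(e⁻)/2 = 0.009843 mol, so m = 0.009843 × 118.71 = 1.168 g.
Volume = m/ρ = 1.168 / 7.29 = 0.1603 cm³.
Thickness = V/A = 0.1603 / 450 = 3.56 × 10⁻⁴ cm = 3.56 μm.

3.56 μm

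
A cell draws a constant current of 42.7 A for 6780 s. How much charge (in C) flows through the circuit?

Q = I·t = 42.70 A × 6780.0 s = 2.90 × 10⁵ C.

2.90 × 10⁵ C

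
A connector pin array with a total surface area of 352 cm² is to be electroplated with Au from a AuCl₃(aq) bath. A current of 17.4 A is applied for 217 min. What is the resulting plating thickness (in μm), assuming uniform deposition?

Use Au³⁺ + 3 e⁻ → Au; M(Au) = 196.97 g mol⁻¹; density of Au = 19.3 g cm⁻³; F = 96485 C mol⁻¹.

Q = I·t = 17.40 × 13020 = 226500 C; n(e⁻) = 2.348 mol.
n(Au) = n(e⁻)/3 = 0.7827 mol, so m = 0.7827 × 196.97 = 154.2 g.
Volume = m/ρ = 154.2 / 19.3 = 7.988 cm³.
Thickness = V/A = 7.988 / 352 = 0.0227 cm = 227 μm.

227 μm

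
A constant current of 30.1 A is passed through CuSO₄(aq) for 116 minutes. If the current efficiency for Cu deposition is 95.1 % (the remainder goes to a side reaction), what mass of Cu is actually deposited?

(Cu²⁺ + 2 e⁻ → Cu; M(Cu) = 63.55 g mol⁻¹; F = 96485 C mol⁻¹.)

Q = I·t = 30.10 × 6960.0 = 209500 C.
n(e⁻) = 209500/96485 = 2.171 mol; theoretically n(Cu) = 2.171/2 = 1.086 mol, m_theo = 68.99 g.
At 95.1 % efficiency, m_actual = 0.951 × 68.99 = 65.6 g.

65.6 g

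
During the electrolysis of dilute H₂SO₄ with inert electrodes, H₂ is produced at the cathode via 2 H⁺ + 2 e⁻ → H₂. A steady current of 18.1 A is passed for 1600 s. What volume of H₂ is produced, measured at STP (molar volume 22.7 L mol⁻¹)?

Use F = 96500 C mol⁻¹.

3.41 L

Q = I·t = 18.10 A × 1600.0 s = 28960 C.
n(e⁻) = Q/F = 28960 / 96500 = 0.3001 mol.
2 electrons are transferred per H₂ molecule, so n(H₂) = 0.3001 / 2 = 0.1501 mol.
V = n × V_m = 0.1501 × 22.7 = 3.41 L.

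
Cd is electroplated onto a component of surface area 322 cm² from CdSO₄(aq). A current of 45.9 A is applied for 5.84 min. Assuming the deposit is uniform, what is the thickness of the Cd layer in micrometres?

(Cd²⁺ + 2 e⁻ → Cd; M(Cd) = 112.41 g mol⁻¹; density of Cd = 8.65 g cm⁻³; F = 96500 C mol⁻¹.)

33.6 μm

Q = I·t = 45.90 × 350.40 = 16080 C; n(e⁻) = 0.1667 mol.
n(Cd) = n(e⁻)/2 = 0.08333 mol, so m = 0.08333 × 112.41 = 9.368 g.
Volume = m/ρ = 9.368 / 8.65 = 1.083 cm³.
Thickness = V/A = 1.083 / 322 = 0.00336 cm = 33.6 μm.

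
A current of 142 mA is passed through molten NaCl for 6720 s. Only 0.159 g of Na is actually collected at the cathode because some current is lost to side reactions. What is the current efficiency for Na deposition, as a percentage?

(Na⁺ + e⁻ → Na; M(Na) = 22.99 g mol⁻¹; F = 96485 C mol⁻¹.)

69.9 %

Q = I·t = 0.1420 × 6720.0 = 954.2 C; n(e⁻) = 954.2/96485 = 0.009890 mol.
Theoretical n(Na) = n(e⁻)/1 = 0.009890 mol, i.e. m_theo = 0.009890 × 22.99 = 0.2274 g.
Efficiency = m_actual / m_theo = 0.159 / 0.2274 = 69.9 %.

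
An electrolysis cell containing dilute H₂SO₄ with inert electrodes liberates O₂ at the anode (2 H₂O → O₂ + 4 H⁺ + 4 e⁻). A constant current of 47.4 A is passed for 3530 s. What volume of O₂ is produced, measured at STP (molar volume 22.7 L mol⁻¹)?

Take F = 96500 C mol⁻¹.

Q = I·t = 47.40 A × 3530.0 s = 167300 C.
n(e⁻) = Q/F = 167300 / 96500 = 1.734 mol.
4 electrons are transferred per O₂ molecule, so n(O₂) = 1.734 / 4 = 0.4335 mol.
V = n × V_m = 0.4335 × 22.7 = 9.84 L.

9.84 L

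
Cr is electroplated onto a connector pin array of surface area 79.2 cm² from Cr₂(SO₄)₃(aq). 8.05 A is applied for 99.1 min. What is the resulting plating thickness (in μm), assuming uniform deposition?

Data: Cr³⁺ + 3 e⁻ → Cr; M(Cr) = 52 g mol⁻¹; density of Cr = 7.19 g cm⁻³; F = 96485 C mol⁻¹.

151 μm

Q = I·t = 8.050 × 5946.0 = 47870 C; n(e⁻) = 0.4961 mol.
n(Cr) = n(e⁻)/3 = 0.1654 mol, so m = 0.1654 × 52 = 8.599 g.
Volume = m/ρ = 8.599 / 7.19 = 1.196 cm³.
Thickness = V/A = 1.196 / 79.2 = 0.0151 cm = 151 μm.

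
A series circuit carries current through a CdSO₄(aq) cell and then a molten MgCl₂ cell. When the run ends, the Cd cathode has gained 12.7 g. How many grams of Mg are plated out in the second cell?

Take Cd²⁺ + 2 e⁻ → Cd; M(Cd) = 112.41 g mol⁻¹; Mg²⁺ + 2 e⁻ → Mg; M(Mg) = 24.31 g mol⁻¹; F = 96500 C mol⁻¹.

n(Cd) = 12.7 / 112.41 = 0.1130 mol.
Since Cd²⁺ + 2 e⁻ → Cd, n(e⁻) passed = 2 × 0.1130 = 0.2260 mol.
Cells in series carry the same charge, so the same 0.2260 mol of electrons passes through cell 2.
Mg²⁺ + 2 e⁻ → Mg, so n(Mg) = 0.2260 / 2 = 0.1130 mol.
m(Mg) = 0.1130 × 24.31 = 2.75 g.

2.75 g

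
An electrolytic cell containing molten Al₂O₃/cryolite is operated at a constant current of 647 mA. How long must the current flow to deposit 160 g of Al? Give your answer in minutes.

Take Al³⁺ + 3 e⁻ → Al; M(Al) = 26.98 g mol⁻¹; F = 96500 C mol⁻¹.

n(Al) = m/M = 160 / 26.98 = 5.930 mol.
Each Al atom requires 3 electrons, so n(e⁻) = 3 × 5.930 = 17.79 mol.
Q = n(e⁻)·F = 17.79 × 96500 = 1717000 C.
t = Q/I = 1717000 / 0.6470 A = 2654000 s = 44200 min.

44200 min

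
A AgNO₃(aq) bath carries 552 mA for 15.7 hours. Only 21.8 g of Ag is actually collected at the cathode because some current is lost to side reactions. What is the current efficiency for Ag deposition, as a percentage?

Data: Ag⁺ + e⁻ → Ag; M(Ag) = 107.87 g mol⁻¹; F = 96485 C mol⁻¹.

62.5 %

Q = I·t = 0.5520 × 56520 = 31200 C; n(e⁻) = 31200/96485 = 0.3234 mol.
Theoretical n(Ag) = n(e⁻)/1 = 0.3234 mol, i.e. m_theo = 0.3234 × 107.87 = 34.88 g.
Efficiency = m_actual / m_theo = 21.8 / 34.88 = 62.5 %.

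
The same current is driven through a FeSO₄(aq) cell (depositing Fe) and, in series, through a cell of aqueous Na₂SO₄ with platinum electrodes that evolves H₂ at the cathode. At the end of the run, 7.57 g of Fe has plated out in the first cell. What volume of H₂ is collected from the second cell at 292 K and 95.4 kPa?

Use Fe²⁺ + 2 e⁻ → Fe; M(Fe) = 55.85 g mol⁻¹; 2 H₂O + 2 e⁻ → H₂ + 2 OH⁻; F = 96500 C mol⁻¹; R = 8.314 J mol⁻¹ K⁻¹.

3.45 L

n(Fe) = 7.57 / 55.85 = 0.1355 mol, so n(e⁻) = 2 × 0.1355 = 0.2711 mol.
The cells are in series, so the same 0.2711 mol of electrons passes through the second cell.
2 H₂O + 2 e⁻ → H₂ + 2 OH⁻ — 2 mol e⁻ per mol H₂, so n(H₂) = 0.2711/2 = 0.1355 mol.
V = nRT/P = (0.1355 × 8.314 × 292) / (95.4 × 10³) = 0.00345 m³ = 3.45 L.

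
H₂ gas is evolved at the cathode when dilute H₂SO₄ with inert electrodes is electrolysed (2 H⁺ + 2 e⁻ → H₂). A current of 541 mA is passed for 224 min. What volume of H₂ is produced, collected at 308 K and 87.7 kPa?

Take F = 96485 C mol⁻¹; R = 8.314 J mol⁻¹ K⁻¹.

Q = I·t = 0.5410 A × 13440 s = 7271 C.
n(e⁻) = Q/F = 7271 / 96485 = 0.07536 mol.
2 electrons are transferred per H₂ molecule, so n(H₂) = 0.07536 / 2 = 0.03768 mol.
V = nRT/P = (0.03768 × 8.314 × 308) / (87.7 × 10³ Pa) = 0.00110 m³ = 1.10 L.

1.10 L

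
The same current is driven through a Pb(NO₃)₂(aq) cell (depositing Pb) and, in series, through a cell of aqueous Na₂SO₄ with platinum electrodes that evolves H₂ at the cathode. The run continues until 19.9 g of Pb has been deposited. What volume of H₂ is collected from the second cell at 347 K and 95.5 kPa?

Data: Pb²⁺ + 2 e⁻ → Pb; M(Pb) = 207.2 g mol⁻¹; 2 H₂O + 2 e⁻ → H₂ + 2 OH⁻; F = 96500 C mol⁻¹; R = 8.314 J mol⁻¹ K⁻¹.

2.90 L

n(Pb) = 19.9 / 207.2 = 0.09604 mol, so n(e⁻) = 2 × 0.09604 = 0.1921 mol.
The cells are in series, so the same 0.1921 mol of electrons passes through the second cell.
2 H₂O + 2 e⁻ → H₂ + 2 OH⁻ — 2 mol e⁻ per mol H₂, so n(H₂) = 0.1921/2 = 0.09604 mol.
V = nRT/P = (0.09604 × 8.314 × 347) / (95.5 × 10³) = 0.00290 m³ = 2.90 L.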